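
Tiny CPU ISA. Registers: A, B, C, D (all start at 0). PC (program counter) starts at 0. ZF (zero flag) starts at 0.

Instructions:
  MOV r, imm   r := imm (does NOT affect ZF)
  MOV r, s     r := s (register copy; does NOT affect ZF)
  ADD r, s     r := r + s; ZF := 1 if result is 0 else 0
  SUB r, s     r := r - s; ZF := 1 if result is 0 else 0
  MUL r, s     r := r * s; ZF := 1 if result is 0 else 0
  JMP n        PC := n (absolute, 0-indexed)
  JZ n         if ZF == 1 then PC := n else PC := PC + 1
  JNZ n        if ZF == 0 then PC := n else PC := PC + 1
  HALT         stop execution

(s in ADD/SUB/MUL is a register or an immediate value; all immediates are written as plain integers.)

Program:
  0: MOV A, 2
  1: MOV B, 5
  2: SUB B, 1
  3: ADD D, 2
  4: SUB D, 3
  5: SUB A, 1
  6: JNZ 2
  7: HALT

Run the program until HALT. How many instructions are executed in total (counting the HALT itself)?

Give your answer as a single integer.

Step 1: PC=0 exec 'MOV A, 2'. After: A=2 B=0 C=0 D=0 ZF=0 PC=1
Step 2: PC=1 exec 'MOV B, 5'. After: A=2 B=5 C=0 D=0 ZF=0 PC=2
Step 3: PC=2 exec 'SUB B, 1'. After: A=2 B=4 C=0 D=0 ZF=0 PC=3
Step 4: PC=3 exec 'ADD D, 2'. After: A=2 B=4 C=0 D=2 ZF=0 PC=4
Step 5: PC=4 exec 'SUB D, 3'. After: A=2 B=4 C=0 D=-1 ZF=0 PC=5
Step 6: PC=5 exec 'SUB A, 1'. After: A=1 B=4 C=0 D=-1 ZF=0 PC=6
Step 7: PC=6 exec 'JNZ 2'. After: A=1 B=4 C=0 D=-1 ZF=0 PC=2
Step 8: PC=2 exec 'SUB B, 1'. After: A=1 B=3 C=0 D=-1 ZF=0 PC=3
Step 9: PC=3 exec 'ADD D, 2'. After: A=1 B=3 C=0 D=1 ZF=0 PC=4
Step 10: PC=4 exec 'SUB D, 3'. After: A=1 B=3 C=0 D=-2 ZF=0 PC=5
Step 11: PC=5 exec 'SUB A, 1'. After: A=0 B=3 C=0 D=-2 ZF=1 PC=6
Step 12: PC=6 exec 'JNZ 2'. After: A=0 B=3 C=0 D=-2 ZF=1 PC=7
Step 13: PC=7 exec 'HALT'. After: A=0 B=3 C=0 D=-2 ZF=1 PC=7 HALTED
Total instructions executed: 13

Answer: 13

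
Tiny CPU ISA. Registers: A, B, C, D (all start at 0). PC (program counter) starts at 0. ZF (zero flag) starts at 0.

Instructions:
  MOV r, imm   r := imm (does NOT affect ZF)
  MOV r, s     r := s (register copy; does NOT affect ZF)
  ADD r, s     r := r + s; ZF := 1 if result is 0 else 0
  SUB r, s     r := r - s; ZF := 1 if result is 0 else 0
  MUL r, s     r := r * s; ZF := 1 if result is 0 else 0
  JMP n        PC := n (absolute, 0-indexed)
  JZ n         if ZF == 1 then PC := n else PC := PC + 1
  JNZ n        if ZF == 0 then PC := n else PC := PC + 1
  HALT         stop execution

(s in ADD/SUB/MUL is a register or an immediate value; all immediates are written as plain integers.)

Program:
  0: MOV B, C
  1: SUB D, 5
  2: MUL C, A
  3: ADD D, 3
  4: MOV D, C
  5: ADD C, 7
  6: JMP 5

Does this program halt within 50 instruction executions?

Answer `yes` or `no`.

Step 1: PC=0 exec 'MOV B, C'. After: A=0 B=0 C=0 D=0 ZF=0 PC=1
Step 2: PC=1 exec 'SUB D, 5'. After: A=0 B=0 C=0 D=-5 ZF=0 PC=2
Step 3: PC=2 exec 'MUL C, A'. After: A=0 B=0 C=0 D=-5 ZF=1 PC=3
Step 4: PC=3 exec 'ADD D, 3'. After: A=0 B=0 C=0 D=-2 ZF=0 PC=4
Step 5: PC=4 exec 'MOV D, C'. After: A=0 B=0 C=0 D=0 ZF=0 PC=5
Step 6: PC=5 exec 'ADD C, 7'. After: A=0 B=0 C=7 D=0 ZF=0 PC=6
Step 7: PC=6 exec 'JMP 5'. After: A=0 B=0 C=7 D=0 ZF=0 PC=5
Step 8: PC=5 exec 'ADD C, 7'. After: A=0 B=0 C=14 D=0 ZF=0 PC=6
Step 9: PC=6 exec 'JMP 5'. After: A=0 B=0 C=14 D=0 ZF=0 PC=5
Step 10: PC=5 exec 'ADD C, 7'. After: A=0 B=0 C=21 D=0 ZF=0 PC=6
Step 11: PC=6 exec 'JMP 5'. After: A=0 B=0 C=21 D=0 ZF=0 PC=5
Step 12: PC=5 exec 'ADD C, 7'. After: A=0 B=0 C=28 D=0 ZF=0 PC=6
Step 13: PC=6 exec 'JMP 5'. After: A=0 B=0 C=28 D=0 ZF=0 PC=5
Step 14: PC=5 exec 'ADD C, 7'. After: A=0 B=0 C=35 D=0 ZF=0 PC=6
Step 15: PC=6 exec 'JMP 5'. After: A=0 B=0 C=35 D=0 ZF=0 PC=5
After 50 steps: not halted. PC revisits the same instructions with no path to HALT; will never halt.

Answer: no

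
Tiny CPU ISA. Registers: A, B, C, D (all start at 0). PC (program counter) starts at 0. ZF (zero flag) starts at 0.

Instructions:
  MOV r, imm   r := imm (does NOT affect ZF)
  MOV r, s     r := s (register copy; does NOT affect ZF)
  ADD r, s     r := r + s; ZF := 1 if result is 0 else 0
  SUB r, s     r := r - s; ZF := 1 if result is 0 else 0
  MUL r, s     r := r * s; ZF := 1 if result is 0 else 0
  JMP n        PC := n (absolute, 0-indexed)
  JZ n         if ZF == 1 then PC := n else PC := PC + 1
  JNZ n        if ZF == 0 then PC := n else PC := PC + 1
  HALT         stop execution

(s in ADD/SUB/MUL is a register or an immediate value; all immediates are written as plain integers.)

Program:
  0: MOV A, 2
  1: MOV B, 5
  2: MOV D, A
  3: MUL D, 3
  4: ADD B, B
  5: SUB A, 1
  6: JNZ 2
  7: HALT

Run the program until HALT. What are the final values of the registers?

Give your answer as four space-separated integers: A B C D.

Answer: 0 20 0 3

Derivation:
Step 1: PC=0 exec 'MOV A, 2'. After: A=2 B=0 C=0 D=0 ZF=0 PC=1
Step 2: PC=1 exec 'MOV B, 5'. After: A=2 B=5 C=0 D=0 ZF=0 PC=2
Step 3: PC=2 exec 'MOV D, A'. After: A=2 B=5 C=0 D=2 ZF=0 PC=3
Step 4: PC=3 exec 'MUL D, 3'. After: A=2 B=5 C=0 D=6 ZF=0 PC=4
Step 5: PC=4 exec 'ADD B, B'. After: A=2 B=10 C=0 D=6 ZF=0 PC=5
Step 6: PC=5 exec 'SUB A, 1'. After: A=1 B=10 C=0 D=6 ZF=0 PC=6
Step 7: PC=6 exec 'JNZ 2'. After: A=1 B=10 C=0 D=6 ZF=0 PC=2
Step 8: PC=2 exec 'MOV D, A'. After: A=1 B=10 C=0 D=1 ZF=0 PC=3
Step 9: PC=3 exec 'MUL D, 3'. After: A=1 B=10 C=0 D=3 ZF=0 PC=4
Step 10: PC=4 exec 'ADD B, B'. After: A=1 B=20 C=0 D=3 ZF=0 PC=5
Step 11: PC=5 exec 'SUB A, 1'. After: A=0 B=20 C=0 D=3 ZF=1 PC=6
Step 12: PC=6 exec 'JNZ 2'. After: A=0 B=20 C=0 D=3 ZF=1 PC=7
Step 13: PC=7 exec 'HALT'. After: A=0 B=20 C=0 D=3 ZF=1 PC=7 HALTED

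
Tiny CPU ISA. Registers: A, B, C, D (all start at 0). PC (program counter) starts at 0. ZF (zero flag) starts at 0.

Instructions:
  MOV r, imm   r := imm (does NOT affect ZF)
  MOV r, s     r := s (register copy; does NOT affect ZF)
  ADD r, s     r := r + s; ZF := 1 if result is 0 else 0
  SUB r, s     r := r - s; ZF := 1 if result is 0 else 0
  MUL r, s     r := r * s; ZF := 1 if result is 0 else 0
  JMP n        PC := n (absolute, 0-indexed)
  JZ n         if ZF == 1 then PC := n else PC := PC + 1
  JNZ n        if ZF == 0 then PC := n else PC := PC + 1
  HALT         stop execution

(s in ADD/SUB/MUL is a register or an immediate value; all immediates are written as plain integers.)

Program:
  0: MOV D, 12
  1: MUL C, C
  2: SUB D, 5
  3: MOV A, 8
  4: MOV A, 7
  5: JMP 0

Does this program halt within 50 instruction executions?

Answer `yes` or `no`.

Step 1: PC=0 exec 'MOV D, 12'. After: A=0 B=0 C=0 D=12 ZF=0 PC=1
Step 2: PC=1 exec 'MUL C, C'. After: A=0 B=0 C=0 D=12 ZF=1 PC=2
Step 3: PC=2 exec 'SUB D, 5'. After: A=0 B=0 C=0 D=7 ZF=0 PC=3
Step 4: PC=3 exec 'MOV A, 8'. After: A=8 B=0 C=0 D=7 ZF=0 PC=4
Step 5: PC=4 exec 'MOV A, 7'. After: A=7 B=0 C=0 D=7 ZF=0 PC=5
Step 6: PC=5 exec 'JMP 0'. After: A=7 B=0 C=0 D=7 ZF=0 PC=0
Step 7: PC=0 exec 'MOV D, 12'. After: A=7 B=0 C=0 D=12 ZF=0 PC=1
Step 8: PC=1 exec 'MUL C, C'. After: A=7 B=0 C=0 D=12 ZF=1 PC=2
Step 9: PC=2 exec 'SUB D, 5'. After: A=7 B=0 C=0 D=7 ZF=0 PC=3
Step 10: PC=3 exec 'MOV A, 8'. After: A=8 B=0 C=0 D=7 ZF=0 PC=4
State after step 10 equals state after step 4: the program is in a cycle of length 6 and will never halt.

Answer: no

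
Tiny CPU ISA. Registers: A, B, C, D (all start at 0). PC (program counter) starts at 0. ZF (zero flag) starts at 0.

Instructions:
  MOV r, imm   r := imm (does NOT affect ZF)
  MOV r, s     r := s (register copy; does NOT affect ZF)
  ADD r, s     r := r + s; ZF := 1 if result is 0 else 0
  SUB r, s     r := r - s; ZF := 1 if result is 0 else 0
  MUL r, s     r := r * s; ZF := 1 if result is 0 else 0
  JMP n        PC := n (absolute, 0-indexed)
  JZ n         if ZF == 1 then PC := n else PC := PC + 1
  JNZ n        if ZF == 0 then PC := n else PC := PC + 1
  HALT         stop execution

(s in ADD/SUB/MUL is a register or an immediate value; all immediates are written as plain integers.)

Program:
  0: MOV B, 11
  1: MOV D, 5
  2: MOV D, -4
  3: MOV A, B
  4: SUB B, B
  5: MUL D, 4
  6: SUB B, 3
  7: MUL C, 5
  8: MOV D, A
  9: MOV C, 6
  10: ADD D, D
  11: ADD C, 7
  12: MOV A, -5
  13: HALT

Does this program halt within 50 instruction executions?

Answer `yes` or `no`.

Step 1: PC=0 exec 'MOV B, 11'. After: A=0 B=11 C=0 D=0 ZF=0 PC=1
Step 2: PC=1 exec 'MOV D, 5'. After: A=0 B=11 C=0 D=5 ZF=0 PC=2
Step 3: PC=2 exec 'MOV D, -4'. After: A=0 B=11 C=0 D=-4 ZF=0 PC=3
Step 4: PC=3 exec 'MOV A, B'. After: A=11 B=11 C=0 D=-4 ZF=0 PC=4
Step 5: PC=4 exec 'SUB B, B'. After: A=11 B=0 C=0 D=-4 ZF=1 PC=5
Step 6: PC=5 exec 'MUL D, 4'. After: A=11 B=0 C=0 D=-16 ZF=0 PC=6
Step 7: PC=6 exec 'SUB B, 3'. After: A=11 B=-3 C=0 D=-16 ZF=0 PC=7
Step 8: PC=7 exec 'MUL C, 5'. After: A=11 B=-3 C=0 D=-16 ZF=1 PC=8
Step 9: PC=8 exec 'MOV D, A'. After: A=11 B=-3 C=0 D=11 ZF=1 PC=9
Step 10: PC=9 exec 'MOV C, 6'. After: A=11 B=-3 C=6 D=11 ZF=1 PC=10
Step 11: PC=10 exec 'ADD D, D'. After: A=11 B=-3 C=6 D=22 ZF=0 PC=11
Step 12: PC=11 exec 'ADD C, 7'. After: A=11 B=-3 C=13 D=22 ZF=0 PC=12
Step 13: PC=12 exec 'MOV A, -5'. After: A=-5 B=-3 C=13 D=22 ZF=0 PC=13
Step 14: PC=13 exec 'HALT'. After: A=-5 B=-3 C=13 D=22 ZF=0 PC=13 HALTED

Answer: yes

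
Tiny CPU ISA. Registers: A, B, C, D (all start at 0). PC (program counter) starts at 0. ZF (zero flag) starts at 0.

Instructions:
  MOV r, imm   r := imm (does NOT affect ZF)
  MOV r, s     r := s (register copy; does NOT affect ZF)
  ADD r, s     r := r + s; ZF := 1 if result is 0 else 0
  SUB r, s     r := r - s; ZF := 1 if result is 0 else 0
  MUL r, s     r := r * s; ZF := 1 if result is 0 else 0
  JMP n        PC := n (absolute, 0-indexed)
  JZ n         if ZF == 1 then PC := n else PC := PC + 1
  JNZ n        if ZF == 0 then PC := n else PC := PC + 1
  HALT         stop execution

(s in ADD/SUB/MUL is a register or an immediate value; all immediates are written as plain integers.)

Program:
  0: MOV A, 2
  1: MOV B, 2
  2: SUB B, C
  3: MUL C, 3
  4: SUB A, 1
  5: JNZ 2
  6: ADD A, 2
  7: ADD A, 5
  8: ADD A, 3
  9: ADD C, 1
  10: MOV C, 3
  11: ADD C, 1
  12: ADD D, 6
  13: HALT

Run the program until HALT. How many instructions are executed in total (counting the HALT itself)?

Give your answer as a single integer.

Answer: 18

Derivation:
Step 1: PC=0 exec 'MOV A, 2'. After: A=2 B=0 C=0 D=0 ZF=0 PC=1
Step 2: PC=1 exec 'MOV B, 2'. After: A=2 B=2 C=0 D=0 ZF=0 PC=2
Step 3: PC=2 exec 'SUB B, C'. After: A=2 B=2 C=0 D=0 ZF=0 PC=3
Step 4: PC=3 exec 'MUL C, 3'. After: A=2 B=2 C=0 D=0 ZF=1 PC=4
Step 5: PC=4 exec 'SUB A, 1'. After: A=1 B=2 C=0 D=0 ZF=0 PC=5
Step 6: PC=5 exec 'JNZ 2'. After: A=1 B=2 C=0 D=0 ZF=0 PC=2
Step 7: PC=2 exec 'SUB B, C'. After: A=1 B=2 C=0 D=0 ZF=0 PC=3
Step 8: PC=3 exec 'MUL C, 3'. After: A=1 B=2 C=0 D=0 ZF=1 PC=4
Step 9: PC=4 exec 'SUB A, 1'. After: A=0 B=2 C=0 D=0 ZF=1 PC=5
Step 10: PC=5 exec 'JNZ 2'. After: A=0 B=2 C=0 D=0 ZF=1 PC=6
Step 11: PC=6 exec 'ADD A, 2'. After: A=2 B=2 C=0 D=0 ZF=0 PC=7
Step 12: PC=7 exec 'ADD A, 5'. After: A=7 B=2 C=0 D=0 ZF=0 PC=8
Step 13: PC=8 exec 'ADD A, 3'. After: A=10 B=2 C=0 D=0 ZF=0 PC=9
Step 14: PC=9 exec 'ADD C, 1'. After: A=10 B=2 C=1 D=0 ZF=0 PC=10
Step 15: PC=10 exec 'MOV C, 3'. After: A=10 B=2 C=3 D=0 ZF=0 PC=11
Step 16: PC=11 exec 'ADD C, 1'. After: A=10 B=2 C=4 D=0 ZF=0 PC=12
Step 17: PC=12 exec 'ADD D, 6'. After: A=10 B=2 C=4 D=6 ZF=0 PC=13
Step 18: PC=13 exec 'HALT'. After: A=10 B=2 C=4 D=6 ZF=0 PC=13 HALTED
Total instructions executed: 18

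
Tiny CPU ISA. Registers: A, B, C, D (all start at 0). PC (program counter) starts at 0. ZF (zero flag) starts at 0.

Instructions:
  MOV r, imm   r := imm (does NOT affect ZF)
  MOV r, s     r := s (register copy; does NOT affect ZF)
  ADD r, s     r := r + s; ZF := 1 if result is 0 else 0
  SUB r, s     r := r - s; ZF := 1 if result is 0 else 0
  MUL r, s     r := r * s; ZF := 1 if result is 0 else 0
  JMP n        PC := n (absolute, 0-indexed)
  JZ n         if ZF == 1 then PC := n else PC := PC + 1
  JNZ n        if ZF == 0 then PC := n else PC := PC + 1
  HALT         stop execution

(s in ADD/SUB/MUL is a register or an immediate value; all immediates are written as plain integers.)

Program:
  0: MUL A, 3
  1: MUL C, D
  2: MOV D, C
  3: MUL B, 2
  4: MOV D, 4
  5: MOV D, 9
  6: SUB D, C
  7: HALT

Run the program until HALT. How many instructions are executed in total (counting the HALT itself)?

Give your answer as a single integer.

Step 1: PC=0 exec 'MUL A, 3'. After: A=0 B=0 C=0 D=0 ZF=1 PC=1
Step 2: PC=1 exec 'MUL C, D'. After: A=0 B=0 C=0 D=0 ZF=1 PC=2
Step 3: PC=2 exec 'MOV D, C'. After: A=0 B=0 C=0 D=0 ZF=1 PC=3
Step 4: PC=3 exec 'MUL B, 2'. After: A=0 B=0 C=0 D=0 ZF=1 PC=4
Step 5: PC=4 exec 'MOV D, 4'. After: A=0 B=0 C=0 D=4 ZF=1 PC=5
Step 6: PC=5 exec 'MOV D, 9'. After: A=0 B=0 C=0 D=9 ZF=1 PC=6
Step 7: PC=6 exec 'SUB D, C'. After: A=0 B=0 C=0 D=9 ZF=0 PC=7
Step 8: PC=7 exec 'HALT'. After: A=0 B=0 C=0 D=9 ZF=0 PC=7 HALTED
Total instructions executed: 8

Answer: 8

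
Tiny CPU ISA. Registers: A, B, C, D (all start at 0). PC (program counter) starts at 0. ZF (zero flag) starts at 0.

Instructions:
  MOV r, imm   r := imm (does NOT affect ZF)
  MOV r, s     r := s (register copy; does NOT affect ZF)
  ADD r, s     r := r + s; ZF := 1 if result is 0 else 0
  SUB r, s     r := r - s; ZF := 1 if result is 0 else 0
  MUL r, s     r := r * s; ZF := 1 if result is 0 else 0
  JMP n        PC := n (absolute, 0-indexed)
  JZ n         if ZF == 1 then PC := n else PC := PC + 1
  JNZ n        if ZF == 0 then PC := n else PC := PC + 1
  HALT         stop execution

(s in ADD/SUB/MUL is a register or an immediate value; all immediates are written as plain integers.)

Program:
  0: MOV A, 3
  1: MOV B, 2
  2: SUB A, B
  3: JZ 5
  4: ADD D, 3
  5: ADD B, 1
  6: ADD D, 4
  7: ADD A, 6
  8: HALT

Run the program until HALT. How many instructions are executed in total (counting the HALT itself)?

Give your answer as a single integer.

Step 1: PC=0 exec 'MOV A, 3'. After: A=3 B=0 C=0 D=0 ZF=0 PC=1
Step 2: PC=1 exec 'MOV B, 2'. After: A=3 B=2 C=0 D=0 ZF=0 PC=2
Step 3: PC=2 exec 'SUB A, B'. After: A=1 B=2 C=0 D=0 ZF=0 PC=3
Step 4: PC=3 exec 'JZ 5'. After: A=1 B=2 C=0 D=0 ZF=0 PC=4
Step 5: PC=4 exec 'ADD D, 3'. After: A=1 B=2 C=0 D=3 ZF=0 PC=5
Step 6: PC=5 exec 'ADD B, 1'. After: A=1 B=3 C=0 D=3 ZF=0 PC=6
Step 7: PC=6 exec 'ADD D, 4'. After: A=1 B=3 C=0 D=7 ZF=0 PC=7
Step 8: PC=7 exec 'ADD A, 6'. After: A=7 B=3 C=0 D=7 ZF=0 PC=8
Step 9: PC=8 exec 'HALT'. After: A=7 B=3 C=0 D=7 ZF=0 PC=8 HALTED
Total instructions executed: 9

Answer: 9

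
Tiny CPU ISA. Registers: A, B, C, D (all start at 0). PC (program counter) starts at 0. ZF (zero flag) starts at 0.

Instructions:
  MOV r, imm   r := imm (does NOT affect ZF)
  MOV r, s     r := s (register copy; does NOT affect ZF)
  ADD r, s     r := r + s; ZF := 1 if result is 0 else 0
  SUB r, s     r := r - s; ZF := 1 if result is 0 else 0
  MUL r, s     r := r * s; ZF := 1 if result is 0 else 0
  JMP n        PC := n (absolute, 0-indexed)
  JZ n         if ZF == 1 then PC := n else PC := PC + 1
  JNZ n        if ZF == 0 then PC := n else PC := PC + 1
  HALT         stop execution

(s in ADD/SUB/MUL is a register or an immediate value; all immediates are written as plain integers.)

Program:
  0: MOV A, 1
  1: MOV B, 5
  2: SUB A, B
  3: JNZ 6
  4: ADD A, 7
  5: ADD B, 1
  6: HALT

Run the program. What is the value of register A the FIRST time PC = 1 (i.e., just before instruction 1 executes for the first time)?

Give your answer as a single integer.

Step 1: PC=0 exec 'MOV A, 1'. After: A=1 B=0 C=0 D=0 ZF=0 PC=1
First time PC=1: A=1

1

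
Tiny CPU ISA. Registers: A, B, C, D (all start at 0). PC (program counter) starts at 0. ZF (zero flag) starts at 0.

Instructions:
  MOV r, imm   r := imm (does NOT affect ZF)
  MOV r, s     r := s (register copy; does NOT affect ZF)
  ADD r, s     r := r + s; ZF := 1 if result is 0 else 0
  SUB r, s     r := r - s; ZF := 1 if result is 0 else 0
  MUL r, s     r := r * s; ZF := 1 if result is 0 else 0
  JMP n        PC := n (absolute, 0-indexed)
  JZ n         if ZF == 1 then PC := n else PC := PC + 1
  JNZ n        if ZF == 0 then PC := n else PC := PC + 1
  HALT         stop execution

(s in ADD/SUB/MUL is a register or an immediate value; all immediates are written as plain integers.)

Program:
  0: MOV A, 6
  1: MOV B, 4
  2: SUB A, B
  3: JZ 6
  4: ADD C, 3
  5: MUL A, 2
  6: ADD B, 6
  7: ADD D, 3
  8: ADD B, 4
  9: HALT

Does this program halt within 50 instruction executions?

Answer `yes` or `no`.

Answer: yes

Derivation:
Step 1: PC=0 exec 'MOV A, 6'. After: A=6 B=0 C=0 D=0 ZF=0 PC=1
Step 2: PC=1 exec 'MOV B, 4'. After: A=6 B=4 C=0 D=0 ZF=0 PC=2
Step 3: PC=2 exec 'SUB A, B'. After: A=2 B=4 C=0 D=0 ZF=0 PC=3
Step 4: PC=3 exec 'JZ 6'. After: A=2 B=4 C=0 D=0 ZF=0 PC=4
Step 5: PC=4 exec 'ADD C, 3'. After: A=2 B=4 C=3 D=0 ZF=0 PC=5
Step 6: PC=5 exec 'MUL A, 2'. After: A=4 B=4 C=3 D=0 ZF=0 PC=6
Step 7: PC=6 exec 'ADD B, 6'. After: A=4 B=10 C=3 D=0 ZF=0 PC=7
Step 8: PC=7 exec 'ADD D, 3'. After: A=4 B=10 C=3 D=3 ZF=0 PC=8
Step 9: PC=8 exec 'ADD B, 4'. After: A=4 B=14 C=3 D=3 ZF=0 PC=9
Step 10: PC=9 exec 'HALT'. After: A=4 B=14 C=3 D=3 ZF=0 PC=9 HALTED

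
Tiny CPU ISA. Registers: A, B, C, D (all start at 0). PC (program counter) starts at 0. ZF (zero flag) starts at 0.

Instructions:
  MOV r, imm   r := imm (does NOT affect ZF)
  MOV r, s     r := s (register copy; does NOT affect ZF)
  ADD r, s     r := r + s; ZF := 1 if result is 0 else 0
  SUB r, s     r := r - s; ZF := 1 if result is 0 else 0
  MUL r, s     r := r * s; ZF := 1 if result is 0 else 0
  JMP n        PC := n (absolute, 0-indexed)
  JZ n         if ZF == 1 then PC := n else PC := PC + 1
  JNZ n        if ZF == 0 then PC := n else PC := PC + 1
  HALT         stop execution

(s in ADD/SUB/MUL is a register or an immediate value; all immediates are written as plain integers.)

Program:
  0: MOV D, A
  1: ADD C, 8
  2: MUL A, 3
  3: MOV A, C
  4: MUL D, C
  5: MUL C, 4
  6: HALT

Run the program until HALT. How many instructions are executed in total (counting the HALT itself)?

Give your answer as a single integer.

Step 1: PC=0 exec 'MOV D, A'. After: A=0 B=0 C=0 D=0 ZF=0 PC=1
Step 2: PC=1 exec 'ADD C, 8'. After: A=0 B=0 C=8 D=0 ZF=0 PC=2
Step 3: PC=2 exec 'MUL A, 3'. After: A=0 B=0 C=8 D=0 ZF=1 PC=3
Step 4: PC=3 exec 'MOV A, C'. After: A=8 B=0 C=8 D=0 ZF=1 PC=4
Step 5: PC=4 exec 'MUL D, C'. After: A=8 B=0 C=8 D=0 ZF=1 PC=5
Step 6: PC=5 exec 'MUL C, 4'. After: A=8 B=0 C=32 D=0 ZF=0 PC=6
Step 7: PC=6 exec 'HALT'. After: A=8 B=0 C=32 D=0 ZF=0 PC=6 HALTED
Total instructions executed: 7

Answer: 7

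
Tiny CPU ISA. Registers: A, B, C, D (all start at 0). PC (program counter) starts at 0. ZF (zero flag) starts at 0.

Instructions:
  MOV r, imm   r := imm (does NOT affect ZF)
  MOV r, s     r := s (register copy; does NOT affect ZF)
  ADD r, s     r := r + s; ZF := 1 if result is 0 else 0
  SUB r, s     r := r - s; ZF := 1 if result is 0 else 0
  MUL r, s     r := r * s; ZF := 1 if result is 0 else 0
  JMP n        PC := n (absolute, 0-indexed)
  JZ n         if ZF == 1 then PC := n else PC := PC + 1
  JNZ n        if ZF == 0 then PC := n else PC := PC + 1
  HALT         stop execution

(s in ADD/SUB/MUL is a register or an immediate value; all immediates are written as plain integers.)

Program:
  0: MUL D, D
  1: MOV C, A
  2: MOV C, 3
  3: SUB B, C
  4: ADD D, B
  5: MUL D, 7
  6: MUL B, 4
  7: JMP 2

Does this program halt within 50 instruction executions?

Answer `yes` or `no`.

Answer: no

Derivation:
Step 1: PC=0 exec 'MUL D, D'. After: A=0 B=0 C=0 D=0 ZF=1 PC=1
Step 2: PC=1 exec 'MOV C, A'. After: A=0 B=0 C=0 D=0 ZF=1 PC=2
Step 3: PC=2 exec 'MOV C, 3'. After: A=0 B=0 C=3 D=0 ZF=1 PC=3
Step 4: PC=3 exec 'SUB B, C'. After: A=0 B=-3 C=3 D=0 ZF=0 PC=4
Step 5: PC=4 exec 'ADD D, B'. After: A=0 B=-3 C=3 D=-3 ZF=0 PC=5
Step 6: PC=5 exec 'MUL D, 7'. After: A=0 B=-3 C=3 D=-21 ZF=0 PC=6
Step 7: PC=6 exec 'MUL B, 4'. After: A=0 B=-12 C=3 D=-21 ZF=0 PC=7
Step 8: PC=7 exec 'JMP 2'. After: A=0 B=-12 C=3 D=-21 ZF=0 PC=2
Step 9: PC=2 exec 'MOV C, 3'. After: A=0 B=-12 C=3 D=-21 ZF=0 PC=3
Step 10: PC=3 exec 'SUB B, C'. After: A=0 B=-15 C=3 D=-21 ZF=0 PC=4
Step 11: PC=4 exec 'ADD D, B'. After: A=0 B=-15 C=3 D=-36 ZF=0 PC=5
Step 12: PC=5 exec 'MUL D, 7'. After: A=0 B=-15 C=3 D=-252 ZF=0 PC=6
Step 13: PC=6 exec 'MUL B, 4'. After: A=0 B=-60 C=3 D=-252 ZF=0 PC=7
Step 14: PC=7 exec 'JMP 2'. After: A=0 B=-60 C=3 D=-252 ZF=0 PC=2
Step 15: PC=2 exec 'MOV C, 3'. After: A=0 B=-60 C=3 D=-252 ZF=0 PC=3
After 50 steps: not halted. PC revisits the same instructions with no path to HALT; will never halt.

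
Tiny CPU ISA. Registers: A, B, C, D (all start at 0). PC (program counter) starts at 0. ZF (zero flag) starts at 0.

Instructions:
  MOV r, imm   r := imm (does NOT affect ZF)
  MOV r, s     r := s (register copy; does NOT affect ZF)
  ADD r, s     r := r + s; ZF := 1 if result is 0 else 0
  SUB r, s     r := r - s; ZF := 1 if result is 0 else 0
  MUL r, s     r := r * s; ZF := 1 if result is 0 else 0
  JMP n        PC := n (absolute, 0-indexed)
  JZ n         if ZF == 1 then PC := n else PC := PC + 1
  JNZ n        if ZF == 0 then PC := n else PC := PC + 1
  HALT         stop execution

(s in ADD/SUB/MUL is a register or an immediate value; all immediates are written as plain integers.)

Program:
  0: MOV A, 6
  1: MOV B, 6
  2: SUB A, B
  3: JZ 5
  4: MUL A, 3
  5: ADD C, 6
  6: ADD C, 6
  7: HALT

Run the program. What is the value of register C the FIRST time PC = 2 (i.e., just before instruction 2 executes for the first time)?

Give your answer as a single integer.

Step 1: PC=0 exec 'MOV A, 6'. After: A=6 B=0 C=0 D=0 ZF=0 PC=1
Step 2: PC=1 exec 'MOV B, 6'. After: A=6 B=6 C=0 D=0 ZF=0 PC=2
First time PC=2: C=0

0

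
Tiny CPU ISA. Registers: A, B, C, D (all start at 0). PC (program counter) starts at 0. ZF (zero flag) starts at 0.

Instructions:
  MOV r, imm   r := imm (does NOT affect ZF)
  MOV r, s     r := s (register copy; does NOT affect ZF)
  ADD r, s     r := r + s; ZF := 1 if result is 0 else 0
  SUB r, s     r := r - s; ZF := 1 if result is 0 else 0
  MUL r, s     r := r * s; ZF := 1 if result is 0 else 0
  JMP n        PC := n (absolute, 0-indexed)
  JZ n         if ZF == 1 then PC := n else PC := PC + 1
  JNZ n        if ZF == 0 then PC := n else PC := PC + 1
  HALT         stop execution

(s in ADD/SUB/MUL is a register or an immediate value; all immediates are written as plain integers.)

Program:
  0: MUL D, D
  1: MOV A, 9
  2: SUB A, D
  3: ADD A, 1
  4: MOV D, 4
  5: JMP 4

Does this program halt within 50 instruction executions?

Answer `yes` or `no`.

Answer: no

Derivation:
Step 1: PC=0 exec 'MUL D, D'. After: A=0 B=0 C=0 D=0 ZF=1 PC=1
Step 2: PC=1 exec 'MOV A, 9'. After: A=9 B=0 C=0 D=0 ZF=1 PC=2
Step 3: PC=2 exec 'SUB A, D'. After: A=9 B=0 C=0 D=0 ZF=0 PC=3
Step 4: PC=3 exec 'ADD A, 1'. After: A=10 B=0 C=0 D=0 ZF=0 PC=4
Step 5: PC=4 exec 'MOV D, 4'. After: A=10 B=0 C=0 D=4 ZF=0 PC=5
Step 6: PC=5 exec 'JMP 4'. After: A=10 B=0 C=0 D=4 ZF=0 PC=4
Step 7: PC=4 exec 'MOV D, 4'. After: A=10 B=0 C=0 D=4 ZF=0 PC=5
State after step 7 equals state after step 5: the program is in a cycle of length 2 and will never halt.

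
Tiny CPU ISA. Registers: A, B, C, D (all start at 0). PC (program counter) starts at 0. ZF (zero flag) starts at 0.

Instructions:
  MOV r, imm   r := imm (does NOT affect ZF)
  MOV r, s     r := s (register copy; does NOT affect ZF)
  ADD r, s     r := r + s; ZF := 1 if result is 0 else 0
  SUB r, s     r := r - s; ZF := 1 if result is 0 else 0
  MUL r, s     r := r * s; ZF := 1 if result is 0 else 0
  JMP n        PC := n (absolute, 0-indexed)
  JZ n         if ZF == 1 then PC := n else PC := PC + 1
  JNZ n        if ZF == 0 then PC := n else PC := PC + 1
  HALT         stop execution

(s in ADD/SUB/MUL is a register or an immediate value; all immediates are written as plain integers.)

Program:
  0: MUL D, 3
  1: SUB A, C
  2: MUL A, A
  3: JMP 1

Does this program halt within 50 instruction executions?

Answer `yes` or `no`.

Answer: no

Derivation:
Step 1: PC=0 exec 'MUL D, 3'. After: A=0 B=0 C=0 D=0 ZF=1 PC=1
Step 2: PC=1 exec 'SUB A, C'. After: A=0 B=0 C=0 D=0 ZF=1 PC=2
Step 3: PC=2 exec 'MUL A, A'. After: A=0 B=0 C=0 D=0 ZF=1 PC=3
Step 4: PC=3 exec 'JMP 1'. After: A=0 B=0 C=0 D=0 ZF=1 PC=1
State after step 4 equals state after step 1: the program is in a cycle of length 3 and will never halt.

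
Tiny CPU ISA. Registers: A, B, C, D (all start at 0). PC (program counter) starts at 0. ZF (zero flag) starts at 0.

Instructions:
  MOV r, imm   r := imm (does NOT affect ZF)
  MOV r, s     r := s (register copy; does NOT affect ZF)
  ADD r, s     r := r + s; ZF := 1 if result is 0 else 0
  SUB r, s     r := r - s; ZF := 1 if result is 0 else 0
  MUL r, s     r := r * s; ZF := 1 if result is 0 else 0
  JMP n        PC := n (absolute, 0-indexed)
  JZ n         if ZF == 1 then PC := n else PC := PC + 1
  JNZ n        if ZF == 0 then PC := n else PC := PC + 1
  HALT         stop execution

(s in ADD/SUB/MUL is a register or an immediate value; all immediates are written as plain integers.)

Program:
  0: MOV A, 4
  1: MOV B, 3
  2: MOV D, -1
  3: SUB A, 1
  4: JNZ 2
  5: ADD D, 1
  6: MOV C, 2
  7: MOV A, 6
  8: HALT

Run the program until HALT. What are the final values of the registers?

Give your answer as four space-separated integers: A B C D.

Step 1: PC=0 exec 'MOV A, 4'. After: A=4 B=0 C=0 D=0 ZF=0 PC=1
Step 2: PC=1 exec 'MOV B, 3'. After: A=4 B=3 C=0 D=0 ZF=0 PC=2
Step 3: PC=2 exec 'MOV D, -1'. After: A=4 B=3 C=0 D=-1 ZF=0 PC=3
Step 4: PC=3 exec 'SUB A, 1'. After: A=3 B=3 C=0 D=-1 ZF=0 PC=4
Step 5: PC=4 exec 'JNZ 2'. After: A=3 B=3 C=0 D=-1 ZF=0 PC=2
Step 6: PC=2 exec 'MOV D, -1'. After: A=3 B=3 C=0 D=-1 ZF=0 PC=3
Step 7: PC=3 exec 'SUB A, 1'. After: A=2 B=3 C=0 D=-1 ZF=0 PC=4
Step 8: PC=4 exec 'JNZ 2'. After: A=2 B=3 C=0 D=-1 ZF=0 PC=2
Step 9: PC=2 exec 'MOV D, -1'. After: A=2 B=3 C=0 D=-1 ZF=0 PC=3
Step 10: PC=3 exec 'SUB A, 1'. After: A=1 B=3 C=0 D=-1 ZF=0 PC=4
Step 11: PC=4 exec 'JNZ 2'. After: A=1 B=3 C=0 D=-1 ZF=0 PC=2
Step 12: PC=2 exec 'MOV D, -1'. After: A=1 B=3 C=0 D=-1 ZF=0 PC=3
Step 13: PC=3 exec 'SUB A, 1'. After: A=0 B=3 C=0 D=-1 ZF=1 PC=4
Step 14: PC=4 exec 'JNZ 2'. After: A=0 B=3 C=0 D=-1 ZF=1 PC=5
Step 15: PC=5 exec 'ADD D, 1'. After: A=0 B=3 C=0 D=0 ZF=1 PC=6
Step 16: PC=6 exec 'MOV C, 2'. After: A=0 B=3 C=2 D=0 ZF=1 PC=7
Step 17: PC=7 exec 'MOV A, 6'. After: A=6 B=3 C=2 D=0 ZF=1 PC=8
Step 18: PC=8 exec 'HALT'. After: A=6 B=3 C=2 D=0 ZF=1 PC=8 HALTED

Answer: 6 3 2 0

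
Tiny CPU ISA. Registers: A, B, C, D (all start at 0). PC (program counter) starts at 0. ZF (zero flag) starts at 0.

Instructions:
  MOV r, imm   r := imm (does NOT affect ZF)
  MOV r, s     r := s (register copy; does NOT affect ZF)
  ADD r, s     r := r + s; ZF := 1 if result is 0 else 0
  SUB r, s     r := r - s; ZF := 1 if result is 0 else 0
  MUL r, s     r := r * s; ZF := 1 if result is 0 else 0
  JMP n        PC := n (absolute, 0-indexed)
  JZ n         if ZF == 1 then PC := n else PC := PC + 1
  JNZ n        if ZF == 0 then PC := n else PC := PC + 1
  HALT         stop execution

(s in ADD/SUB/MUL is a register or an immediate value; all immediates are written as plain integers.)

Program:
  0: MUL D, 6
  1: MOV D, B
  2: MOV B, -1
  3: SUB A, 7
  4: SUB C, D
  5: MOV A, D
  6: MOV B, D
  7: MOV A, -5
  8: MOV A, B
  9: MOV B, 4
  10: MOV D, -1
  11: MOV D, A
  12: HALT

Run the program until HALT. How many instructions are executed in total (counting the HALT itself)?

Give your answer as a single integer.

Step 1: PC=0 exec 'MUL D, 6'. After: A=0 B=0 C=0 D=0 ZF=1 PC=1
Step 2: PC=1 exec 'MOV D, B'. After: A=0 B=0 C=0 D=0 ZF=1 PC=2
Step 3: PC=2 exec 'MOV B, -1'. After: A=0 B=-1 C=0 D=0 ZF=1 PC=3
Step 4: PC=3 exec 'SUB A, 7'. After: A=-7 B=-1 C=0 D=0 ZF=0 PC=4
Step 5: PC=4 exec 'SUB C, D'. After: A=-7 B=-1 C=0 D=0 ZF=1 PC=5
Step 6: PC=5 exec 'MOV A, D'. After: A=0 B=-1 C=0 D=0 ZF=1 PC=6
Step 7: PC=6 exec 'MOV B, D'. After: A=0 B=0 C=0 D=0 ZF=1 PC=7
Step 8: PC=7 exec 'MOV A, -5'. After: A=-5 B=0 C=0 D=0 ZF=1 PC=8
Step 9: PC=8 exec 'MOV A, B'. After: A=0 B=0 C=0 D=0 ZF=1 PC=9
Step 10: PC=9 exec 'MOV B, 4'. After: A=0 B=4 C=0 D=0 ZF=1 PC=10
Step 11: PC=10 exec 'MOV D, -1'. After: A=0 B=4 C=0 D=-1 ZF=1 PC=11
Step 12: PC=11 exec 'MOV D, A'. After: A=0 B=4 C=0 D=0 ZF=1 PC=12
Step 13: PC=12 exec 'HALT'. After: A=0 B=4 C=0 D=0 ZF=1 PC=12 HALTED
Total instructions executed: 13

Answer: 13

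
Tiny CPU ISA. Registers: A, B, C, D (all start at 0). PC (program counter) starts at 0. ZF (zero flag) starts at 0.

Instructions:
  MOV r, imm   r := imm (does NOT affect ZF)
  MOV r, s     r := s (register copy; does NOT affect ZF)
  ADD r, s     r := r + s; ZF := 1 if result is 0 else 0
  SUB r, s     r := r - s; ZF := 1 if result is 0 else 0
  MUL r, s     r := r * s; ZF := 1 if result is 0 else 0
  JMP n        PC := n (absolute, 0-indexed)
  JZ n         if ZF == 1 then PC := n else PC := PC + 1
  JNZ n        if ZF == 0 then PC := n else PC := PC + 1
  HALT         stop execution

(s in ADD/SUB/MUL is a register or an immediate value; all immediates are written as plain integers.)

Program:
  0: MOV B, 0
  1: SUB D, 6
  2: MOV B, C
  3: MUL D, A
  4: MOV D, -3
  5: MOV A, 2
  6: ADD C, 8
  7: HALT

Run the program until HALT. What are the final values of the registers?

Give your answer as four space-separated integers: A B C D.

Answer: 2 0 8 -3

Derivation:
Step 1: PC=0 exec 'MOV B, 0'. After: A=0 B=0 C=0 D=0 ZF=0 PC=1
Step 2: PC=1 exec 'SUB D, 6'. After: A=0 B=0 C=0 D=-6 ZF=0 PC=2
Step 3: PC=2 exec 'MOV B, C'. After: A=0 B=0 C=0 D=-6 ZF=0 PC=3
Step 4: PC=3 exec 'MUL D, A'. After: A=0 B=0 C=0 D=0 ZF=1 PC=4
Step 5: PC=4 exec 'MOV D, -3'. After: A=0 B=0 C=0 D=-3 ZF=1 PC=5
Step 6: PC=5 exec 'MOV A, 2'. After: A=2 B=0 C=0 D=-3 ZF=1 PC=6
Step 7: PC=6 exec 'ADD C, 8'. After: A=2 B=0 C=8 D=-3 ZF=0 PC=7
Step 8: PC=7 exec 'HALT'. After: A=2 B=0 C=8 D=-3 ZF=0 PC=7 HALTED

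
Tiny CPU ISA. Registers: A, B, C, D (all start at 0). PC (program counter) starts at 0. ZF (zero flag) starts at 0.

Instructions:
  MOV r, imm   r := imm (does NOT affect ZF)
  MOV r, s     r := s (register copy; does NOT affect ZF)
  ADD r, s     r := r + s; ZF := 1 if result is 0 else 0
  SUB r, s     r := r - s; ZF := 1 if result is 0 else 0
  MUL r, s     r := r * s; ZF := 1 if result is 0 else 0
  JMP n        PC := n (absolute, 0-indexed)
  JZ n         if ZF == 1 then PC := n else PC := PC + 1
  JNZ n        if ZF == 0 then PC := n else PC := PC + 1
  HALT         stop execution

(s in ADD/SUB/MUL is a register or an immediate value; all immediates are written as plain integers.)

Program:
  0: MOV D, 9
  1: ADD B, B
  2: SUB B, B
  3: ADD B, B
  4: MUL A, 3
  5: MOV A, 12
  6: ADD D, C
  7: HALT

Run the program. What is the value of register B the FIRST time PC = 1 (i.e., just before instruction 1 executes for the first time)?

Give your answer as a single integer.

Step 1: PC=0 exec 'MOV D, 9'. After: A=0 B=0 C=0 D=9 ZF=0 PC=1
First time PC=1: B=0

0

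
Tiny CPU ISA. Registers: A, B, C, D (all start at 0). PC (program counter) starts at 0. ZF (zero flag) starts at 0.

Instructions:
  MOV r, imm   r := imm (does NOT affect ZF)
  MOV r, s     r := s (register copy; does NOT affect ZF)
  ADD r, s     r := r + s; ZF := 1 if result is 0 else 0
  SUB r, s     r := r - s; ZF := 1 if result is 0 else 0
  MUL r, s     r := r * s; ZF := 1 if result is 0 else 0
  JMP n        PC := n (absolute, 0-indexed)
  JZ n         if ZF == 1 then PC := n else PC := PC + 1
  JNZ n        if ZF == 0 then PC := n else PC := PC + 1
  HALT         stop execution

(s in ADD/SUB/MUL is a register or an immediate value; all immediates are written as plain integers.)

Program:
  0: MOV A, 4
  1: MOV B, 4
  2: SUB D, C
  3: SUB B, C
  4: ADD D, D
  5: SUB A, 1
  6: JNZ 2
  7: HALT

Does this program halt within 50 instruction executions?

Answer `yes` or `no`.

Answer: yes

Derivation:
Step 1: PC=0 exec 'MOV A, 4'. After: A=4 B=0 C=0 D=0 ZF=0 PC=1
Step 2: PC=1 exec 'MOV B, 4'. After: A=4 B=4 C=0 D=0 ZF=0 PC=2
Step 3: PC=2 exec 'SUB D, C'. After: A=4 B=4 C=0 D=0 ZF=1 PC=3
Step 4: PC=3 exec 'SUB B, C'. After: A=4 B=4 C=0 D=0 ZF=0 PC=4
Step 5: PC=4 exec 'ADD D, D'. After: A=4 B=4 C=0 D=0 ZF=1 PC=5
Step 6: PC=5 exec 'SUB A, 1'. After: A=3 B=4 C=0 D=0 ZF=0 PC=6
Step 7: PC=6 exec 'JNZ 2'. After: A=3 B=4 C=0 D=0 ZF=0 PC=2
Step 8: PC=2 exec 'SUB D, C'. After: A=3 B=4 C=0 D=0 ZF=1 PC=3
Step 9: PC=3 exec 'SUB B, C'. After: A=3 B=4 C=0 D=0 ZF=0 PC=4
Step 10: PC=4 exec 'ADD D, D'. After: A=3 B=4 C=0 D=0 ZF=1 PC=5
Step 11: PC=5 exec 'SUB A, 1'. After: A=2 B=4 C=0 D=0 ZF=0 PC=6
Step 12: PC=6 exec 'JNZ 2'. After: A=2 B=4 C=0 D=0 ZF=0 PC=2
Step 13: PC=2 exec 'SUB D, C'. After: A=2 B=4 C=0 D=0 ZF=1 PC=3
Step 14: PC=3 exec 'SUB B, C'. After: A=2 B=4 C=0 D=0 ZF=0 PC=4
Step 15: PC=4 exec 'ADD D, D'. After: A=2 B=4 C=0 D=0 ZF=1 PC=5
Step 16: PC=5 exec 'SUB A, 1'. After: A=1 B=4 C=0 D=0 ZF=0 PC=6
Step 17: PC=6 exec 'JNZ 2'. After: A=1 B=4 C=0 D=0 ZF=0 PC=2
Step 18: PC=2 exec 'SUB D, C'. After: A=1 B=4 C=0 D=0 ZF=1 PC=3
Step 19: PC=3 exec 'SUB B, C'. After: A=1 B=4 C=0 D=0 ZF=0 PC=4
Step 20: PC=4 exec 'ADD D, D'. After: A=1 B=4 C=0 D=0 ZF=1 PC=5
Step 21: PC=5 exec 'SUB A, 1'. After: A=0 B=4 C=0 D=0 ZF=1 PC=6
Step 22: PC=6 exec 'JNZ 2'. After: A=0 B=4 C=0 D=0 ZF=1 PC=7
Step 23: PC=7 exec 'HALT'. After: A=0 B=4 C=0 D=0 ZF=1 PC=7 HALTED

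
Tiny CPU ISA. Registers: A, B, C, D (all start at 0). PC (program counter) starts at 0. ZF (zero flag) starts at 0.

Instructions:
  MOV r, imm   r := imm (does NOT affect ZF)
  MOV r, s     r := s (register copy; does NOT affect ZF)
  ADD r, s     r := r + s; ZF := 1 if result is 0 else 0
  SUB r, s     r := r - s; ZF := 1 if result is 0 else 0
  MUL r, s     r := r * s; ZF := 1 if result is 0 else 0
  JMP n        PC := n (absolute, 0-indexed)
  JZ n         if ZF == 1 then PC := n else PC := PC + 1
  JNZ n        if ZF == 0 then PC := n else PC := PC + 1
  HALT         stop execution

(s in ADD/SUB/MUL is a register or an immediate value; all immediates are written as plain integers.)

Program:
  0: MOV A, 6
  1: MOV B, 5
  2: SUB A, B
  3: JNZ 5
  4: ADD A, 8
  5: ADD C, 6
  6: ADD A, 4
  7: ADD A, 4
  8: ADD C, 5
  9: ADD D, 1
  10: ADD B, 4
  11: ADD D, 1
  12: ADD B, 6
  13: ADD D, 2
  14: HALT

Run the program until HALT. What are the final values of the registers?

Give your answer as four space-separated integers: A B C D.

Answer: 9 15 11 4

Derivation:
Step 1: PC=0 exec 'MOV A, 6'. After: A=6 B=0 C=0 D=0 ZF=0 PC=1
Step 2: PC=1 exec 'MOV B, 5'. After: A=6 B=5 C=0 D=0 ZF=0 PC=2
Step 3: PC=2 exec 'SUB A, B'. After: A=1 B=5 C=0 D=0 ZF=0 PC=3
Step 4: PC=3 exec 'JNZ 5'. After: A=1 B=5 C=0 D=0 ZF=0 PC=5
Step 5: PC=5 exec 'ADD C, 6'. After: A=1 B=5 C=6 D=0 ZF=0 PC=6
Step 6: PC=6 exec 'ADD A, 4'. After: A=5 B=5 C=6 D=0 ZF=0 PC=7
Step 7: PC=7 exec 'ADD A, 4'. After: A=9 B=5 C=6 D=0 ZF=0 PC=8
Step 8: PC=8 exec 'ADD C, 5'. After: A=9 B=5 C=11 D=0 ZF=0 PC=9
Step 9: PC=9 exec 'ADD D, 1'. After: A=9 B=5 C=11 D=1 ZF=0 PC=10
Step 10: PC=10 exec 'ADD B, 4'. After: A=9 B=9 C=11 D=1 ZF=0 PC=11
Step 11: PC=11 exec 'ADD D, 1'. After: A=9 B=9 C=11 D=2 ZF=0 PC=12
Step 12: PC=12 exec 'ADD B, 6'. After: A=9 B=15 C=11 D=2 ZF=0 PC=13
Step 13: PC=13 exec 'ADD D, 2'. After: A=9 B=15 C=11 D=4 ZF=0 PC=14
Step 14: PC=14 exec 'HALT'. After: A=9 B=15 C=11 D=4 ZF=0 PC=14 HALTED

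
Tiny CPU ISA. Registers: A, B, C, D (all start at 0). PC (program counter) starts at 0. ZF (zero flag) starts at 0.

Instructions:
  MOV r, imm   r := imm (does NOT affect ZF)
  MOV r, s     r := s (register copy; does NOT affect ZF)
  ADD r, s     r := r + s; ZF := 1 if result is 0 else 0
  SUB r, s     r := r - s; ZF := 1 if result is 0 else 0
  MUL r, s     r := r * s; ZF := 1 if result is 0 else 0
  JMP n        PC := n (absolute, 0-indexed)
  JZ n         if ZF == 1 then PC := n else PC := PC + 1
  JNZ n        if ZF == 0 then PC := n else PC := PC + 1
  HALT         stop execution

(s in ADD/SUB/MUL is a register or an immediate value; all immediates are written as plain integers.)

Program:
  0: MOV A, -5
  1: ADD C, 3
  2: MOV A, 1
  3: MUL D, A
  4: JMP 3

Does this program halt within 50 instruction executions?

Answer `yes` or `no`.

Answer: no

Derivation:
Step 1: PC=0 exec 'MOV A, -5'. After: A=-5 B=0 C=0 D=0 ZF=0 PC=1
Step 2: PC=1 exec 'ADD C, 3'. After: A=-5 B=0 C=3 D=0 ZF=0 PC=2
Step 3: PC=2 exec 'MOV A, 1'. After: A=1 B=0 C=3 D=0 ZF=0 PC=3
Step 4: PC=3 exec 'MUL D, A'. After: A=1 B=0 C=3 D=0 ZF=1 PC=4
Step 5: PC=4 exec 'JMP 3'. After: A=1 B=0 C=3 D=0 ZF=1 PC=3
Step 6: PC=3 exec 'MUL D, A'. After: A=1 B=0 C=3 D=0 ZF=1 PC=4
State after step 6 equals state after step 4: the program is in a cycle of length 2 and will never halt.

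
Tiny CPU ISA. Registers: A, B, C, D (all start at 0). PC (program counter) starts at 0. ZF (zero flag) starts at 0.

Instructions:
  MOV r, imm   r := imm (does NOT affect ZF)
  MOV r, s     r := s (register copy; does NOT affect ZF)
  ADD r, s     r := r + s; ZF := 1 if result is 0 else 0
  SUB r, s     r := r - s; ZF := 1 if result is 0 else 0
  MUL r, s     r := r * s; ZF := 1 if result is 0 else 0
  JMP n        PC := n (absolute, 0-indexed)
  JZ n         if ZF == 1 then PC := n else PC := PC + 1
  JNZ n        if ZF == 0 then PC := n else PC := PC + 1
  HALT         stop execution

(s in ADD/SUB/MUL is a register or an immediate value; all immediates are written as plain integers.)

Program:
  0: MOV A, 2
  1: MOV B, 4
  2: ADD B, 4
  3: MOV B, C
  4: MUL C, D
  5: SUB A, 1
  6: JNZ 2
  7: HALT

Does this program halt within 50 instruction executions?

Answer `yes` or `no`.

Step 1: PC=0 exec 'MOV A, 2'. After: A=2 B=0 C=0 D=0 ZF=0 PC=1
Step 2: PC=1 exec 'MOV B, 4'. After: A=2 B=4 C=0 D=0 ZF=0 PC=2
Step 3: PC=2 exec 'ADD B, 4'. After: A=2 B=8 C=0 D=0 ZF=0 PC=3
Step 4: PC=3 exec 'MOV B, C'. After: A=2 B=0 C=0 D=0 ZF=0 PC=4
Step 5: PC=4 exec 'MUL C, D'. After: A=2 B=0 C=0 D=0 ZF=1 PC=5
Step 6: PC=5 exec 'SUB A, 1'. After: A=1 B=0 C=0 D=0 ZF=0 PC=6
Step 7: PC=6 exec 'JNZ 2'. After: A=1 B=0 C=0 D=0 ZF=0 PC=2
Step 8: PC=2 exec 'ADD B, 4'. After: A=1 B=4 C=0 D=0 ZF=0 PC=3
Step 9: PC=3 exec 'MOV B, C'. After: A=1 B=0 C=0 D=0 ZF=0 PC=4
Step 10: PC=4 exec 'MUL C, D'. After: A=1 B=0 C=0 D=0 ZF=1 PC=5
Step 11: PC=5 exec 'SUB A, 1'. After: A=0 B=0 C=0 D=0 ZF=1 PC=6
Step 12: PC=6 exec 'JNZ 2'. After: A=0 B=0 C=0 D=0 ZF=1 PC=7
Step 13: PC=7 exec 'HALT'. After: A=0 B=0 C=0 D=0 ZF=1 PC=7 HALTED

Answer: yes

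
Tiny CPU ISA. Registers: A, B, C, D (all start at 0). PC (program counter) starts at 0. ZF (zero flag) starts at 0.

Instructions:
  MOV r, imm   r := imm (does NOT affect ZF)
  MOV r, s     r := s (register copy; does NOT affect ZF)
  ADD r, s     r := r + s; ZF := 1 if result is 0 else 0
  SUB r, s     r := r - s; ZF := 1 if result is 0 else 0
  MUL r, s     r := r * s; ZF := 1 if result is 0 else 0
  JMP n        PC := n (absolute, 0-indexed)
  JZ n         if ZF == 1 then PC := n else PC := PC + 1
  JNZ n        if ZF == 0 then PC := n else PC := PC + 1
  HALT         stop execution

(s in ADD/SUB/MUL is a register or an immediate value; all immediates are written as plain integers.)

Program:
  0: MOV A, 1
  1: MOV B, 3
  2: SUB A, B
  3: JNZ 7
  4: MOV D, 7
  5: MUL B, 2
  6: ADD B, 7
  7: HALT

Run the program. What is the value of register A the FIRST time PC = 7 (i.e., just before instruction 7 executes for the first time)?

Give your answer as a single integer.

Step 1: PC=0 exec 'MOV A, 1'. After: A=1 B=0 C=0 D=0 ZF=0 PC=1
Step 2: PC=1 exec 'MOV B, 3'. After: A=1 B=3 C=0 D=0 ZF=0 PC=2
Step 3: PC=2 exec 'SUB A, B'. After: A=-2 B=3 C=0 D=0 ZF=0 PC=3
Step 4: PC=3 exec 'JNZ 7'. After: A=-2 B=3 C=0 D=0 ZF=0 PC=7
First time PC=7: A=-2

-2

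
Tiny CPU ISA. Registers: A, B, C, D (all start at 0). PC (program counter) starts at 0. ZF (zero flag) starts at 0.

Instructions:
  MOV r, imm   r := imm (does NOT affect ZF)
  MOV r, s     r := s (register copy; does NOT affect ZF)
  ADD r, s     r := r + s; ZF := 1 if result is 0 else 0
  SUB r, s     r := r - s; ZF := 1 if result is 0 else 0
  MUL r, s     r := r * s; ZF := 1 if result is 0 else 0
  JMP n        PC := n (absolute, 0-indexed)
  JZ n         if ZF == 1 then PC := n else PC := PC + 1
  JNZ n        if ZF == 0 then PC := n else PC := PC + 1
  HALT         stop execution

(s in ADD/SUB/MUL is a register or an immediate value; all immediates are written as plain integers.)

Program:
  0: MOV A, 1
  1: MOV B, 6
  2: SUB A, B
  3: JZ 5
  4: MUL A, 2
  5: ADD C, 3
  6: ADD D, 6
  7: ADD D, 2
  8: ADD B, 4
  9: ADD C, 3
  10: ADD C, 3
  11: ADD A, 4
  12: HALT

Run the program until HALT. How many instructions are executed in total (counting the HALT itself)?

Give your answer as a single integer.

Step 1: PC=0 exec 'MOV A, 1'. After: A=1 B=0 C=0 D=0 ZF=0 PC=1
Step 2: PC=1 exec 'MOV B, 6'. After: A=1 B=6 C=0 D=0 ZF=0 PC=2
Step 3: PC=2 exec 'SUB A, B'. After: A=-5 B=6 C=0 D=0 ZF=0 PC=3
Step 4: PC=3 exec 'JZ 5'. After: A=-5 B=6 C=0 D=0 ZF=0 PC=4
Step 5: PC=4 exec 'MUL A, 2'. After: A=-10 B=6 C=0 D=0 ZF=0 PC=5
Step 6: PC=5 exec 'ADD C, 3'. After: A=-10 B=6 C=3 D=0 ZF=0 PC=6
Step 7: PC=6 exec 'ADD D, 6'. After: A=-10 B=6 C=3 D=6 ZF=0 PC=7
Step 8: PC=7 exec 'ADD D, 2'. After: A=-10 B=6 C=3 D=8 ZF=0 PC=8
Step 9: PC=8 exec 'ADD B, 4'. After: A=-10 B=10 C=3 D=8 ZF=0 PC=9
Step 10: PC=9 exec 'ADD C, 3'. After: A=-10 B=10 C=6 D=8 ZF=0 PC=10
Step 11: PC=10 exec 'ADD C, 3'. After: A=-10 B=10 C=9 D=8 ZF=0 PC=11
Step 12: PC=11 exec 'ADD A, 4'. After: A=-6 B=10 C=9 D=8 ZF=0 PC=12
Step 13: PC=12 exec 'HALT'. After: A=-6 B=10 C=9 D=8 ZF=0 PC=12 HALTED
Total instructions executed: 13

Answer: 13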